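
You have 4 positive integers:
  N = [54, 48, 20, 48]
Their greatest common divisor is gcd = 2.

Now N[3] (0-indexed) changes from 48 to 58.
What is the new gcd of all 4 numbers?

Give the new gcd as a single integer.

Answer: 2

Derivation:
Numbers: [54, 48, 20, 48], gcd = 2
Change: index 3, 48 -> 58
gcd of the OTHER numbers (without index 3): gcd([54, 48, 20]) = 2
New gcd = gcd(g_others, new_val) = gcd(2, 58) = 2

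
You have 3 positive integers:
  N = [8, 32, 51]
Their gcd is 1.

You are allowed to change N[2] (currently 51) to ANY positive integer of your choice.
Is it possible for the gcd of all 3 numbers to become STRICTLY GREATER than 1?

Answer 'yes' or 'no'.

Current gcd = 1
gcd of all OTHER numbers (without N[2]=51): gcd([8, 32]) = 8
The new gcd after any change is gcd(8, new_value).
This can be at most 8.
Since 8 > old gcd 1, the gcd CAN increase (e.g., set N[2] = 8).

Answer: yes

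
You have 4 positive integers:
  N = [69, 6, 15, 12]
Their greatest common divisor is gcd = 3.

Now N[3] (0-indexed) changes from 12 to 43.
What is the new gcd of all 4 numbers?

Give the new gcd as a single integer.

Answer: 1

Derivation:
Numbers: [69, 6, 15, 12], gcd = 3
Change: index 3, 12 -> 43
gcd of the OTHER numbers (without index 3): gcd([69, 6, 15]) = 3
New gcd = gcd(g_others, new_val) = gcd(3, 43) = 1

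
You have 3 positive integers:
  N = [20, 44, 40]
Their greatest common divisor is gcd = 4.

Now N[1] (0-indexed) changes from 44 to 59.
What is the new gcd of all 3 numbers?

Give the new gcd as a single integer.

Answer: 1

Derivation:
Numbers: [20, 44, 40], gcd = 4
Change: index 1, 44 -> 59
gcd of the OTHER numbers (without index 1): gcd([20, 40]) = 20
New gcd = gcd(g_others, new_val) = gcd(20, 59) = 1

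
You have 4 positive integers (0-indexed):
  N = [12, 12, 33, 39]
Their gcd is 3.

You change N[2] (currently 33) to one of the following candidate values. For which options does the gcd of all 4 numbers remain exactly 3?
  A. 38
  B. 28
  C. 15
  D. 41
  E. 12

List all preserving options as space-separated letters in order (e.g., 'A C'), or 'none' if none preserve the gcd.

Old gcd = 3; gcd of others (without N[2]) = 3
New gcd for candidate v: gcd(3, v). Preserves old gcd iff gcd(3, v) = 3.
  Option A: v=38, gcd(3,38)=1 -> changes
  Option B: v=28, gcd(3,28)=1 -> changes
  Option C: v=15, gcd(3,15)=3 -> preserves
  Option D: v=41, gcd(3,41)=1 -> changes
  Option E: v=12, gcd(3,12)=3 -> preserves

Answer: C E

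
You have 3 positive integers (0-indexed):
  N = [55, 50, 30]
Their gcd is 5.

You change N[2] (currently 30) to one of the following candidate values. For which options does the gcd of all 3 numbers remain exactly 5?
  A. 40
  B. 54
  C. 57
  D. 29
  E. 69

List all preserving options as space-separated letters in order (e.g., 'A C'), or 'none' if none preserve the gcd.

Old gcd = 5; gcd of others (without N[2]) = 5
New gcd for candidate v: gcd(5, v). Preserves old gcd iff gcd(5, v) = 5.
  Option A: v=40, gcd(5,40)=5 -> preserves
  Option B: v=54, gcd(5,54)=1 -> changes
  Option C: v=57, gcd(5,57)=1 -> changes
  Option D: v=29, gcd(5,29)=1 -> changes
  Option E: v=69, gcd(5,69)=1 -> changes

Answer: A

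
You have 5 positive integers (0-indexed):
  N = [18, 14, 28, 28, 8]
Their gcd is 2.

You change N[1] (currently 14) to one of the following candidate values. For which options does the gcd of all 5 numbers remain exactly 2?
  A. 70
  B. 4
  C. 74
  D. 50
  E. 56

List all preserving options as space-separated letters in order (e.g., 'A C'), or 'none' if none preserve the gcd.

Answer: A B C D E

Derivation:
Old gcd = 2; gcd of others (without N[1]) = 2
New gcd for candidate v: gcd(2, v). Preserves old gcd iff gcd(2, v) = 2.
  Option A: v=70, gcd(2,70)=2 -> preserves
  Option B: v=4, gcd(2,4)=2 -> preserves
  Option C: v=74, gcd(2,74)=2 -> preserves
  Option D: v=50, gcd(2,50)=2 -> preserves
  Option E: v=56, gcd(2,56)=2 -> preserves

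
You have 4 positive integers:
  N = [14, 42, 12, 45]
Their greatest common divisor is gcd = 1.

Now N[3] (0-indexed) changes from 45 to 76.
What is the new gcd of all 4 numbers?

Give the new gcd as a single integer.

Answer: 2

Derivation:
Numbers: [14, 42, 12, 45], gcd = 1
Change: index 3, 45 -> 76
gcd of the OTHER numbers (without index 3): gcd([14, 42, 12]) = 2
New gcd = gcd(g_others, new_val) = gcd(2, 76) = 2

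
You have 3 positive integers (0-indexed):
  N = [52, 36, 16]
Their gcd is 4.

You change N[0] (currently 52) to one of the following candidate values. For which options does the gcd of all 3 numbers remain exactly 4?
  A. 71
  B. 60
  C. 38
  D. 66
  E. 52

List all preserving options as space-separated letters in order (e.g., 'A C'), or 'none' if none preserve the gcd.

Old gcd = 4; gcd of others (without N[0]) = 4
New gcd for candidate v: gcd(4, v). Preserves old gcd iff gcd(4, v) = 4.
  Option A: v=71, gcd(4,71)=1 -> changes
  Option B: v=60, gcd(4,60)=4 -> preserves
  Option C: v=38, gcd(4,38)=2 -> changes
  Option D: v=66, gcd(4,66)=2 -> changes
  Option E: v=52, gcd(4,52)=4 -> preserves

Answer: B E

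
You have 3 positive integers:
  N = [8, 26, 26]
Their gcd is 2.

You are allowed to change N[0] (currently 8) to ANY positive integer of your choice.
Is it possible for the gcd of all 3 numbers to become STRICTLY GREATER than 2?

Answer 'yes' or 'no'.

Answer: yes

Derivation:
Current gcd = 2
gcd of all OTHER numbers (without N[0]=8): gcd([26, 26]) = 26
The new gcd after any change is gcd(26, new_value).
This can be at most 26.
Since 26 > old gcd 2, the gcd CAN increase (e.g., set N[0] = 26).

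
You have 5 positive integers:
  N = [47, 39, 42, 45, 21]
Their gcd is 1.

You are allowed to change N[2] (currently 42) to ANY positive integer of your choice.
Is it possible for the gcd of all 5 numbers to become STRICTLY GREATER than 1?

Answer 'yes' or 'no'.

Answer: no

Derivation:
Current gcd = 1
gcd of all OTHER numbers (without N[2]=42): gcd([47, 39, 45, 21]) = 1
The new gcd after any change is gcd(1, new_value).
This can be at most 1.
Since 1 = old gcd 1, the gcd can only stay the same or decrease.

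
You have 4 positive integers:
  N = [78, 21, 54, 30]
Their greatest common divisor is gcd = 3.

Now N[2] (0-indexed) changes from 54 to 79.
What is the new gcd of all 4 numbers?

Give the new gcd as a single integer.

Answer: 1

Derivation:
Numbers: [78, 21, 54, 30], gcd = 3
Change: index 2, 54 -> 79
gcd of the OTHER numbers (without index 2): gcd([78, 21, 30]) = 3
New gcd = gcd(g_others, new_val) = gcd(3, 79) = 1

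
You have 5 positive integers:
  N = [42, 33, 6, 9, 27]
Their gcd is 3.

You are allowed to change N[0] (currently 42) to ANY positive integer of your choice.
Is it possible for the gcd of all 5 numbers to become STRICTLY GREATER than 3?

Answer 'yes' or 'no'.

Answer: no

Derivation:
Current gcd = 3
gcd of all OTHER numbers (without N[0]=42): gcd([33, 6, 9, 27]) = 3
The new gcd after any change is gcd(3, new_value).
This can be at most 3.
Since 3 = old gcd 3, the gcd can only stay the same or decrease.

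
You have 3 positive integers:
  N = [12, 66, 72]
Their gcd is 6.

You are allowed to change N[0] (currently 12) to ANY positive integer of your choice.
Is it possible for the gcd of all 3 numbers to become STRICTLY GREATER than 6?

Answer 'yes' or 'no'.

Answer: no

Derivation:
Current gcd = 6
gcd of all OTHER numbers (without N[0]=12): gcd([66, 72]) = 6
The new gcd after any change is gcd(6, new_value).
This can be at most 6.
Since 6 = old gcd 6, the gcd can only stay the same or decrease.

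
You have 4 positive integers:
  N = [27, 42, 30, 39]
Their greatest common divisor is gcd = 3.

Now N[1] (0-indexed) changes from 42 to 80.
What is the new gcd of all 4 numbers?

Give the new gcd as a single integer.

Answer: 1

Derivation:
Numbers: [27, 42, 30, 39], gcd = 3
Change: index 1, 42 -> 80
gcd of the OTHER numbers (without index 1): gcd([27, 30, 39]) = 3
New gcd = gcd(g_others, new_val) = gcd(3, 80) = 1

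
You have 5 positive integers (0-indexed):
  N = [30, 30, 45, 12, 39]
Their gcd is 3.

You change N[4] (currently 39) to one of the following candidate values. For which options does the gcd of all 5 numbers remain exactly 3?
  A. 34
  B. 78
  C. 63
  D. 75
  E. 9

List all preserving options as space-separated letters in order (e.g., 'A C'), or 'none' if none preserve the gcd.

Answer: B C D E

Derivation:
Old gcd = 3; gcd of others (without N[4]) = 3
New gcd for candidate v: gcd(3, v). Preserves old gcd iff gcd(3, v) = 3.
  Option A: v=34, gcd(3,34)=1 -> changes
  Option B: v=78, gcd(3,78)=3 -> preserves
  Option C: v=63, gcd(3,63)=3 -> preserves
  Option D: v=75, gcd(3,75)=3 -> preserves
  Option E: v=9, gcd(3,9)=3 -> preserves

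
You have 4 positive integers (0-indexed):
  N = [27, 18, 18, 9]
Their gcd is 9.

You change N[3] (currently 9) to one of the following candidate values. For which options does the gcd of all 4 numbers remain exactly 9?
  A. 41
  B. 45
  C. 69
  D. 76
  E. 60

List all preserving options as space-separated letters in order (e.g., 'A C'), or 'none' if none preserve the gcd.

Answer: B

Derivation:
Old gcd = 9; gcd of others (without N[3]) = 9
New gcd for candidate v: gcd(9, v). Preserves old gcd iff gcd(9, v) = 9.
  Option A: v=41, gcd(9,41)=1 -> changes
  Option B: v=45, gcd(9,45)=9 -> preserves
  Option C: v=69, gcd(9,69)=3 -> changes
  Option D: v=76, gcd(9,76)=1 -> changes
  Option E: v=60, gcd(9,60)=3 -> changes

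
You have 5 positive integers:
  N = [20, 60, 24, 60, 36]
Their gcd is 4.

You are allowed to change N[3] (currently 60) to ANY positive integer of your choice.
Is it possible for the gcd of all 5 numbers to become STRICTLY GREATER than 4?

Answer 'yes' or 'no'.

Current gcd = 4
gcd of all OTHER numbers (without N[3]=60): gcd([20, 60, 24, 36]) = 4
The new gcd after any change is gcd(4, new_value).
This can be at most 4.
Since 4 = old gcd 4, the gcd can only stay the same or decrease.

Answer: no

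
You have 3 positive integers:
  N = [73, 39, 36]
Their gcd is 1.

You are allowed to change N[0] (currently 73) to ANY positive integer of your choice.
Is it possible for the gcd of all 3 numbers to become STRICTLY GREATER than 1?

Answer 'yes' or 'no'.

Current gcd = 1
gcd of all OTHER numbers (without N[0]=73): gcd([39, 36]) = 3
The new gcd after any change is gcd(3, new_value).
This can be at most 3.
Since 3 > old gcd 1, the gcd CAN increase (e.g., set N[0] = 3).

Answer: yes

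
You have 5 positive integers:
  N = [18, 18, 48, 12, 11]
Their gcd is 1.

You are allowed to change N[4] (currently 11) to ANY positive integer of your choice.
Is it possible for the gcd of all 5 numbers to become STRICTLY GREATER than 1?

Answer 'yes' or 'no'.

Answer: yes

Derivation:
Current gcd = 1
gcd of all OTHER numbers (without N[4]=11): gcd([18, 18, 48, 12]) = 6
The new gcd after any change is gcd(6, new_value).
This can be at most 6.
Since 6 > old gcd 1, the gcd CAN increase (e.g., set N[4] = 6).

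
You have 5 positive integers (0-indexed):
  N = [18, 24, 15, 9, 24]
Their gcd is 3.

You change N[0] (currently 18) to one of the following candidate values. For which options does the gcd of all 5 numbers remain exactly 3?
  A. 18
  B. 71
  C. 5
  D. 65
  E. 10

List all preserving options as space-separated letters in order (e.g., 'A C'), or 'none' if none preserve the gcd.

Answer: A

Derivation:
Old gcd = 3; gcd of others (without N[0]) = 3
New gcd for candidate v: gcd(3, v). Preserves old gcd iff gcd(3, v) = 3.
  Option A: v=18, gcd(3,18)=3 -> preserves
  Option B: v=71, gcd(3,71)=1 -> changes
  Option C: v=5, gcd(3,5)=1 -> changes
  Option D: v=65, gcd(3,65)=1 -> changes
  Option E: v=10, gcd(3,10)=1 -> changes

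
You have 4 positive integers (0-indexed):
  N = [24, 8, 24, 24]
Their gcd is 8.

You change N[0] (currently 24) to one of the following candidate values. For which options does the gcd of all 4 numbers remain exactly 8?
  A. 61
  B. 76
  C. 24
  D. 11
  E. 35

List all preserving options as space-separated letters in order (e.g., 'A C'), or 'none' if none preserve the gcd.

Answer: C

Derivation:
Old gcd = 8; gcd of others (without N[0]) = 8
New gcd for candidate v: gcd(8, v). Preserves old gcd iff gcd(8, v) = 8.
  Option A: v=61, gcd(8,61)=1 -> changes
  Option B: v=76, gcd(8,76)=4 -> changes
  Option C: v=24, gcd(8,24)=8 -> preserves
  Option D: v=11, gcd(8,11)=1 -> changes
  Option E: v=35, gcd(8,35)=1 -> changes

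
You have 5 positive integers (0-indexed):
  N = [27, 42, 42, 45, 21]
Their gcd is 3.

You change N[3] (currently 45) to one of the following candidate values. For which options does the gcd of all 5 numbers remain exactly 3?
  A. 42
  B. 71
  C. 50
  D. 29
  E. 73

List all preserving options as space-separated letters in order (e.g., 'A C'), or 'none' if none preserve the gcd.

Answer: A

Derivation:
Old gcd = 3; gcd of others (without N[3]) = 3
New gcd for candidate v: gcd(3, v). Preserves old gcd iff gcd(3, v) = 3.
  Option A: v=42, gcd(3,42)=3 -> preserves
  Option B: v=71, gcd(3,71)=1 -> changes
  Option C: v=50, gcd(3,50)=1 -> changes
  Option D: v=29, gcd(3,29)=1 -> changes
  Option E: v=73, gcd(3,73)=1 -> changes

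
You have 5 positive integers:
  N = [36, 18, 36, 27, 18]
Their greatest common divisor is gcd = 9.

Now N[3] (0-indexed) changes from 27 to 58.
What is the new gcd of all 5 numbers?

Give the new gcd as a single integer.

Numbers: [36, 18, 36, 27, 18], gcd = 9
Change: index 3, 27 -> 58
gcd of the OTHER numbers (without index 3): gcd([36, 18, 36, 18]) = 18
New gcd = gcd(g_others, new_val) = gcd(18, 58) = 2

Answer: 2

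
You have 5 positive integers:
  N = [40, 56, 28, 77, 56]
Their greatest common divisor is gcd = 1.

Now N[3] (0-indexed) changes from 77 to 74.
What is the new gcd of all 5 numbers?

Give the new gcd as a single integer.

Numbers: [40, 56, 28, 77, 56], gcd = 1
Change: index 3, 77 -> 74
gcd of the OTHER numbers (without index 3): gcd([40, 56, 28, 56]) = 4
New gcd = gcd(g_others, new_val) = gcd(4, 74) = 2

Answer: 2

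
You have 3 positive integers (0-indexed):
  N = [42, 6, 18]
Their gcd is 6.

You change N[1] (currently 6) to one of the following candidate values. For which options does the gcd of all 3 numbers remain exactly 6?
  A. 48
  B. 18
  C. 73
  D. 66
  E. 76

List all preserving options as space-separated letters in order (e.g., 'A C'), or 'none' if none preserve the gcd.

Answer: A B D

Derivation:
Old gcd = 6; gcd of others (without N[1]) = 6
New gcd for candidate v: gcd(6, v). Preserves old gcd iff gcd(6, v) = 6.
  Option A: v=48, gcd(6,48)=6 -> preserves
  Option B: v=18, gcd(6,18)=6 -> preserves
  Option C: v=73, gcd(6,73)=1 -> changes
  Option D: v=66, gcd(6,66)=6 -> preserves
  Option E: v=76, gcd(6,76)=2 -> changes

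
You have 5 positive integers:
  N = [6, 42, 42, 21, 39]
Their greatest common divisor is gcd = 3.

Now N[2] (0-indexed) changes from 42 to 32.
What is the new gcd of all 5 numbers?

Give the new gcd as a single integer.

Numbers: [6, 42, 42, 21, 39], gcd = 3
Change: index 2, 42 -> 32
gcd of the OTHER numbers (without index 2): gcd([6, 42, 21, 39]) = 3
New gcd = gcd(g_others, new_val) = gcd(3, 32) = 1

Answer: 1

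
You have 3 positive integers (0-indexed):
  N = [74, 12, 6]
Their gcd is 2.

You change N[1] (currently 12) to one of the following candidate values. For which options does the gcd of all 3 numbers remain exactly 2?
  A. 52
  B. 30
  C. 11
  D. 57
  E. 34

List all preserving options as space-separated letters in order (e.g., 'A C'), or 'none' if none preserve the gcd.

Answer: A B E

Derivation:
Old gcd = 2; gcd of others (without N[1]) = 2
New gcd for candidate v: gcd(2, v). Preserves old gcd iff gcd(2, v) = 2.
  Option A: v=52, gcd(2,52)=2 -> preserves
  Option B: v=30, gcd(2,30)=2 -> preserves
  Option C: v=11, gcd(2,11)=1 -> changes
  Option D: v=57, gcd(2,57)=1 -> changes
  Option E: v=34, gcd(2,34)=2 -> preserves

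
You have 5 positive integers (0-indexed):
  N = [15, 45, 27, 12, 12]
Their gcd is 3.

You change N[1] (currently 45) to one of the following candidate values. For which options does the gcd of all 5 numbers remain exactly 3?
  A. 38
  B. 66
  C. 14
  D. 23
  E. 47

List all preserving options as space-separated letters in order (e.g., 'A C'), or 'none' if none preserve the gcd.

Answer: B

Derivation:
Old gcd = 3; gcd of others (without N[1]) = 3
New gcd for candidate v: gcd(3, v). Preserves old gcd iff gcd(3, v) = 3.
  Option A: v=38, gcd(3,38)=1 -> changes
  Option B: v=66, gcd(3,66)=3 -> preserves
  Option C: v=14, gcd(3,14)=1 -> changes
  Option D: v=23, gcd(3,23)=1 -> changes
  Option E: v=47, gcd(3,47)=1 -> changes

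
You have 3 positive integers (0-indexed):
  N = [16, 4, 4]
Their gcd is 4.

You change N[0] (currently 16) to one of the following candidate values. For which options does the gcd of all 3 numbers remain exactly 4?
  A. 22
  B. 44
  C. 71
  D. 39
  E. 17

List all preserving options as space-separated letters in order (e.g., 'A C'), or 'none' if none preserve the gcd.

Answer: B

Derivation:
Old gcd = 4; gcd of others (without N[0]) = 4
New gcd for candidate v: gcd(4, v). Preserves old gcd iff gcd(4, v) = 4.
  Option A: v=22, gcd(4,22)=2 -> changes
  Option B: v=44, gcd(4,44)=4 -> preserves
  Option C: v=71, gcd(4,71)=1 -> changes
  Option D: v=39, gcd(4,39)=1 -> changes
  Option E: v=17, gcd(4,17)=1 -> changes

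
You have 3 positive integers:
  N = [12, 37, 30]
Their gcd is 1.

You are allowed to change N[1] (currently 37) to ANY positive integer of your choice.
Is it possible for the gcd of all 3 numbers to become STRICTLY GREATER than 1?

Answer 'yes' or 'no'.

Current gcd = 1
gcd of all OTHER numbers (without N[1]=37): gcd([12, 30]) = 6
The new gcd after any change is gcd(6, new_value).
This can be at most 6.
Since 6 > old gcd 1, the gcd CAN increase (e.g., set N[1] = 6).

Answer: yes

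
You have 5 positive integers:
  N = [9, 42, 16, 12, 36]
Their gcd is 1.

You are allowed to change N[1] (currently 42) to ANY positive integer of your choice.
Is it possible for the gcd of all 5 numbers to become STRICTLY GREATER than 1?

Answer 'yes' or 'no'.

Answer: no

Derivation:
Current gcd = 1
gcd of all OTHER numbers (without N[1]=42): gcd([9, 16, 12, 36]) = 1
The new gcd after any change is gcd(1, new_value).
This can be at most 1.
Since 1 = old gcd 1, the gcd can only stay the same or decrease.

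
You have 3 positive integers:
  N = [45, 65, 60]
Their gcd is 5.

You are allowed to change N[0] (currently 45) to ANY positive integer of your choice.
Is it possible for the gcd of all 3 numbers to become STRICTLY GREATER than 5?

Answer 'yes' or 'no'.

Current gcd = 5
gcd of all OTHER numbers (without N[0]=45): gcd([65, 60]) = 5
The new gcd after any change is gcd(5, new_value).
This can be at most 5.
Since 5 = old gcd 5, the gcd can only stay the same or decrease.

Answer: no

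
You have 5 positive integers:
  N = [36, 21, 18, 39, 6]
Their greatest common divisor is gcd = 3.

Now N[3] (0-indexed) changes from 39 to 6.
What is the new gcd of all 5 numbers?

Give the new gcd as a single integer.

Answer: 3

Derivation:
Numbers: [36, 21, 18, 39, 6], gcd = 3
Change: index 3, 39 -> 6
gcd of the OTHER numbers (without index 3): gcd([36, 21, 18, 6]) = 3
New gcd = gcd(g_others, new_val) = gcd(3, 6) = 3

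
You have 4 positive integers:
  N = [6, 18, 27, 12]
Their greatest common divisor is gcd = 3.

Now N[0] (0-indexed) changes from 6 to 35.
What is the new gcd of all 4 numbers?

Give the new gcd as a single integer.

Answer: 1

Derivation:
Numbers: [6, 18, 27, 12], gcd = 3
Change: index 0, 6 -> 35
gcd of the OTHER numbers (without index 0): gcd([18, 27, 12]) = 3
New gcd = gcd(g_others, new_val) = gcd(3, 35) = 1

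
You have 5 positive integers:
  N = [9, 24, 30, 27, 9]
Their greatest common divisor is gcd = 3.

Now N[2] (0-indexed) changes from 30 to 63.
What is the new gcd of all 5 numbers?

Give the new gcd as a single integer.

Answer: 3

Derivation:
Numbers: [9, 24, 30, 27, 9], gcd = 3
Change: index 2, 30 -> 63
gcd of the OTHER numbers (without index 2): gcd([9, 24, 27, 9]) = 3
New gcd = gcd(g_others, new_val) = gcd(3, 63) = 3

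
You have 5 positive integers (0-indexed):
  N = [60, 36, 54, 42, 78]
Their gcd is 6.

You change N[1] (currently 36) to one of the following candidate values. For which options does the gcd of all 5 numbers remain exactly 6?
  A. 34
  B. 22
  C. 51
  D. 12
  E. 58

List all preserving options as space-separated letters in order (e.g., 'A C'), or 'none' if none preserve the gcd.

Old gcd = 6; gcd of others (without N[1]) = 6
New gcd for candidate v: gcd(6, v). Preserves old gcd iff gcd(6, v) = 6.
  Option A: v=34, gcd(6,34)=2 -> changes
  Option B: v=22, gcd(6,22)=2 -> changes
  Option C: v=51, gcd(6,51)=3 -> changes
  Option D: v=12, gcd(6,12)=6 -> preserves
  Option E: v=58, gcd(6,58)=2 -> changes

Answer: D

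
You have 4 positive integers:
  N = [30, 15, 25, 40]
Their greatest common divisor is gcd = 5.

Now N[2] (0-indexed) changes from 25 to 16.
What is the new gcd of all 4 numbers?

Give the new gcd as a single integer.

Numbers: [30, 15, 25, 40], gcd = 5
Change: index 2, 25 -> 16
gcd of the OTHER numbers (without index 2): gcd([30, 15, 40]) = 5
New gcd = gcd(g_others, new_val) = gcd(5, 16) = 1

Answer: 1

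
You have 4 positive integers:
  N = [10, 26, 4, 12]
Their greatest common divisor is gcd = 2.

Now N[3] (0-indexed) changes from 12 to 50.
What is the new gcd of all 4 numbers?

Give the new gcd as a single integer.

Answer: 2

Derivation:
Numbers: [10, 26, 4, 12], gcd = 2
Change: index 3, 12 -> 50
gcd of the OTHER numbers (without index 3): gcd([10, 26, 4]) = 2
New gcd = gcd(g_others, new_val) = gcd(2, 50) = 2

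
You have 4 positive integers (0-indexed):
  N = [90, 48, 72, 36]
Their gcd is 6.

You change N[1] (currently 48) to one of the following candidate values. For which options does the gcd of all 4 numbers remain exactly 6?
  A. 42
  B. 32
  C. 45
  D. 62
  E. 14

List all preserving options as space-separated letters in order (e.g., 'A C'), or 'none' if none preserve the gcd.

Answer: A

Derivation:
Old gcd = 6; gcd of others (without N[1]) = 18
New gcd for candidate v: gcd(18, v). Preserves old gcd iff gcd(18, v) = 6.
  Option A: v=42, gcd(18,42)=6 -> preserves
  Option B: v=32, gcd(18,32)=2 -> changes
  Option C: v=45, gcd(18,45)=9 -> changes
  Option D: v=62, gcd(18,62)=2 -> changes
  Option E: v=14, gcd(18,14)=2 -> changes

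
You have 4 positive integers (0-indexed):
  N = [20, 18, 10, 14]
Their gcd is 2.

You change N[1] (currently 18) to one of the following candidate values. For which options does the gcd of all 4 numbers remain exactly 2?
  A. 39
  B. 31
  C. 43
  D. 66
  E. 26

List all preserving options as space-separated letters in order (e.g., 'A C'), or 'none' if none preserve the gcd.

Old gcd = 2; gcd of others (without N[1]) = 2
New gcd for candidate v: gcd(2, v). Preserves old gcd iff gcd(2, v) = 2.
  Option A: v=39, gcd(2,39)=1 -> changes
  Option B: v=31, gcd(2,31)=1 -> changes
  Option C: v=43, gcd(2,43)=1 -> changes
  Option D: v=66, gcd(2,66)=2 -> preserves
  Option E: v=26, gcd(2,26)=2 -> preserves

Answer: D E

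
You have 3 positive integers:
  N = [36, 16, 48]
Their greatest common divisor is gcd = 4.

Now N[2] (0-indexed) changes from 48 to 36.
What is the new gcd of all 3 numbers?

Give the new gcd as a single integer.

Answer: 4

Derivation:
Numbers: [36, 16, 48], gcd = 4
Change: index 2, 48 -> 36
gcd of the OTHER numbers (without index 2): gcd([36, 16]) = 4
New gcd = gcd(g_others, new_val) = gcd(4, 36) = 4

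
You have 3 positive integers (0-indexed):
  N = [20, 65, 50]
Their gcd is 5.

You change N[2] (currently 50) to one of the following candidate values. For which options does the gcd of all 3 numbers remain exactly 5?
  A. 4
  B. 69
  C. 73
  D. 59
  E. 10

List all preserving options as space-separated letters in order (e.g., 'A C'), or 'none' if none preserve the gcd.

Answer: E

Derivation:
Old gcd = 5; gcd of others (without N[2]) = 5
New gcd for candidate v: gcd(5, v). Preserves old gcd iff gcd(5, v) = 5.
  Option A: v=4, gcd(5,4)=1 -> changes
  Option B: v=69, gcd(5,69)=1 -> changes
  Option C: v=73, gcd(5,73)=1 -> changes
  Option D: v=59, gcd(5,59)=1 -> changes
  Option E: v=10, gcd(5,10)=5 -> preserves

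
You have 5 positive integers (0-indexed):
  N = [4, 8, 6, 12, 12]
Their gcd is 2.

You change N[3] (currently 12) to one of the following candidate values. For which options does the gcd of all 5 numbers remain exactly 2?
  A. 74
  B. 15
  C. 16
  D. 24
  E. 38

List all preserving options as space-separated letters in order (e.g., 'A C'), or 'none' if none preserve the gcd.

Old gcd = 2; gcd of others (without N[3]) = 2
New gcd for candidate v: gcd(2, v). Preserves old gcd iff gcd(2, v) = 2.
  Option A: v=74, gcd(2,74)=2 -> preserves
  Option B: v=15, gcd(2,15)=1 -> changes
  Option C: v=16, gcd(2,16)=2 -> preserves
  Option D: v=24, gcd(2,24)=2 -> preserves
  Option E: v=38, gcd(2,38)=2 -> preserves

Answer: A C D E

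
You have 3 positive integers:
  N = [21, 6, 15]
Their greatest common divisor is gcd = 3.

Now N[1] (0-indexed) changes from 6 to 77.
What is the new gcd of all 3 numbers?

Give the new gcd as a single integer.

Answer: 1

Derivation:
Numbers: [21, 6, 15], gcd = 3
Change: index 1, 6 -> 77
gcd of the OTHER numbers (without index 1): gcd([21, 15]) = 3
New gcd = gcd(g_others, new_val) = gcd(3, 77) = 1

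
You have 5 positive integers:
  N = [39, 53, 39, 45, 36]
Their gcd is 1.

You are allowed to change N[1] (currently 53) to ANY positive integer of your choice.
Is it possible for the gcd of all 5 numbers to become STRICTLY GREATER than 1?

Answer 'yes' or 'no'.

Answer: yes

Derivation:
Current gcd = 1
gcd of all OTHER numbers (without N[1]=53): gcd([39, 39, 45, 36]) = 3
The new gcd after any change is gcd(3, new_value).
This can be at most 3.
Since 3 > old gcd 1, the gcd CAN increase (e.g., set N[1] = 3).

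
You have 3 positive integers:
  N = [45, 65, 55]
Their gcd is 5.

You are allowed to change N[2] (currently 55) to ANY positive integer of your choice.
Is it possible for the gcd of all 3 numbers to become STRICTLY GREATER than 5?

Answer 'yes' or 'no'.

Answer: no

Derivation:
Current gcd = 5
gcd of all OTHER numbers (without N[2]=55): gcd([45, 65]) = 5
The new gcd after any change is gcd(5, new_value).
This can be at most 5.
Since 5 = old gcd 5, the gcd can only stay the same or decrease.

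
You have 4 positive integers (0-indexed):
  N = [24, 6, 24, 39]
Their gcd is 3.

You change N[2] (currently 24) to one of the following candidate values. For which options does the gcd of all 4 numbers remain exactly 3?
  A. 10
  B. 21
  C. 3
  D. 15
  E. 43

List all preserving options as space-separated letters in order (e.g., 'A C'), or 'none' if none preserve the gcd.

Old gcd = 3; gcd of others (without N[2]) = 3
New gcd for candidate v: gcd(3, v). Preserves old gcd iff gcd(3, v) = 3.
  Option A: v=10, gcd(3,10)=1 -> changes
  Option B: v=21, gcd(3,21)=3 -> preserves
  Option C: v=3, gcd(3,3)=3 -> preserves
  Option D: v=15, gcd(3,15)=3 -> preserves
  Option E: v=43, gcd(3,43)=1 -> changes

Answer: B C D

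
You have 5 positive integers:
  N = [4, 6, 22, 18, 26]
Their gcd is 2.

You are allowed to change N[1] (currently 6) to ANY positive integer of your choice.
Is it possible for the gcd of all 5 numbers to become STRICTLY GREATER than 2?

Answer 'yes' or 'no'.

Current gcd = 2
gcd of all OTHER numbers (without N[1]=6): gcd([4, 22, 18, 26]) = 2
The new gcd after any change is gcd(2, new_value).
This can be at most 2.
Since 2 = old gcd 2, the gcd can only stay the same or decrease.

Answer: no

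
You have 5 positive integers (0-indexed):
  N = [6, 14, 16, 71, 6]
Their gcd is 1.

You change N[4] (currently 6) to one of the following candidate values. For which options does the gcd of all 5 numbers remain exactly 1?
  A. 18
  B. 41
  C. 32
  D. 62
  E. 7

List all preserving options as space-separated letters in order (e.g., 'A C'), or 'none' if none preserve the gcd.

Old gcd = 1; gcd of others (without N[4]) = 1
New gcd for candidate v: gcd(1, v). Preserves old gcd iff gcd(1, v) = 1.
  Option A: v=18, gcd(1,18)=1 -> preserves
  Option B: v=41, gcd(1,41)=1 -> preserves
  Option C: v=32, gcd(1,32)=1 -> preserves
  Option D: v=62, gcd(1,62)=1 -> preserves
  Option E: v=7, gcd(1,7)=1 -> preserves

Answer: A B C D E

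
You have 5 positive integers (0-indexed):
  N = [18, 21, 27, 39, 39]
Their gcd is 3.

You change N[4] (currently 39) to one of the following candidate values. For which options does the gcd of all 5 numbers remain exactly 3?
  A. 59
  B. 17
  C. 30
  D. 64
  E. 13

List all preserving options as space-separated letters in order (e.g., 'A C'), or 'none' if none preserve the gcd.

Old gcd = 3; gcd of others (without N[4]) = 3
New gcd for candidate v: gcd(3, v). Preserves old gcd iff gcd(3, v) = 3.
  Option A: v=59, gcd(3,59)=1 -> changes
  Option B: v=17, gcd(3,17)=1 -> changes
  Option C: v=30, gcd(3,30)=3 -> preserves
  Option D: v=64, gcd(3,64)=1 -> changes
  Option E: v=13, gcd(3,13)=1 -> changes

Answer: C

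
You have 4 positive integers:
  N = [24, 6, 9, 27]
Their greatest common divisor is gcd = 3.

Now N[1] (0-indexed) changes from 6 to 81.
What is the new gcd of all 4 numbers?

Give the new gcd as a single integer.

Answer: 3

Derivation:
Numbers: [24, 6, 9, 27], gcd = 3
Change: index 1, 6 -> 81
gcd of the OTHER numbers (without index 1): gcd([24, 9, 27]) = 3
New gcd = gcd(g_others, new_val) = gcd(3, 81) = 3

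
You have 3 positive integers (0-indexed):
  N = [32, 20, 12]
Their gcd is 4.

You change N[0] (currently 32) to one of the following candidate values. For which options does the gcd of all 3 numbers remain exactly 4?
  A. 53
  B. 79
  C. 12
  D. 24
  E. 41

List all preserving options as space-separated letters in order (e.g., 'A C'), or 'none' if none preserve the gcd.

Answer: C D

Derivation:
Old gcd = 4; gcd of others (without N[0]) = 4
New gcd for candidate v: gcd(4, v). Preserves old gcd iff gcd(4, v) = 4.
  Option A: v=53, gcd(4,53)=1 -> changes
  Option B: v=79, gcd(4,79)=1 -> changes
  Option C: v=12, gcd(4,12)=4 -> preserves
  Option D: v=24, gcd(4,24)=4 -> preserves
  Option E: v=41, gcd(4,41)=1 -> changes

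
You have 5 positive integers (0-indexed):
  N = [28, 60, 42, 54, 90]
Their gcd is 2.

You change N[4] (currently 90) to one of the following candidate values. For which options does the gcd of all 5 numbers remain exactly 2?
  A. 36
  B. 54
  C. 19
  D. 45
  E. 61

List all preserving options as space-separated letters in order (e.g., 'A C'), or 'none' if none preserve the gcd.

Old gcd = 2; gcd of others (without N[4]) = 2
New gcd for candidate v: gcd(2, v). Preserves old gcd iff gcd(2, v) = 2.
  Option A: v=36, gcd(2,36)=2 -> preserves
  Option B: v=54, gcd(2,54)=2 -> preserves
  Option C: v=19, gcd(2,19)=1 -> changes
  Option D: v=45, gcd(2,45)=1 -> changes
  Option E: v=61, gcd(2,61)=1 -> changes

Answer: A B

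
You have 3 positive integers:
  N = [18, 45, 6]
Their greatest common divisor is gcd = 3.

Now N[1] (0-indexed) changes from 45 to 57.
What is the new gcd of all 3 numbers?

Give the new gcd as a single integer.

Numbers: [18, 45, 6], gcd = 3
Change: index 1, 45 -> 57
gcd of the OTHER numbers (without index 1): gcd([18, 6]) = 6
New gcd = gcd(g_others, new_val) = gcd(6, 57) = 3

Answer: 3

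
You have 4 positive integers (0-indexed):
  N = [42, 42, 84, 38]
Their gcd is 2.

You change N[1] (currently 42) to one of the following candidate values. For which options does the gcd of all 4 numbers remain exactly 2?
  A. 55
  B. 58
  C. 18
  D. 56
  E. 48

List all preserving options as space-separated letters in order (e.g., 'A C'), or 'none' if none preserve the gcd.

Old gcd = 2; gcd of others (without N[1]) = 2
New gcd for candidate v: gcd(2, v). Preserves old gcd iff gcd(2, v) = 2.
  Option A: v=55, gcd(2,55)=1 -> changes
  Option B: v=58, gcd(2,58)=2 -> preserves
  Option C: v=18, gcd(2,18)=2 -> preserves
  Option D: v=56, gcd(2,56)=2 -> preserves
  Option E: v=48, gcd(2,48)=2 -> preserves

Answer: B C D E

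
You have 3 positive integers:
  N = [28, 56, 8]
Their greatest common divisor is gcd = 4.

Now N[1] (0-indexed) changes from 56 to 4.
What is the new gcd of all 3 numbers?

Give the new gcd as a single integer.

Numbers: [28, 56, 8], gcd = 4
Change: index 1, 56 -> 4
gcd of the OTHER numbers (without index 1): gcd([28, 8]) = 4
New gcd = gcd(g_others, new_val) = gcd(4, 4) = 4

Answer: 4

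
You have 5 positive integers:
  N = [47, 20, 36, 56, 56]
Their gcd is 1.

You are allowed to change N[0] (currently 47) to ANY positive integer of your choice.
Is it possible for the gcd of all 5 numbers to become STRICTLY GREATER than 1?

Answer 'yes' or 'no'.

Current gcd = 1
gcd of all OTHER numbers (without N[0]=47): gcd([20, 36, 56, 56]) = 4
The new gcd after any change is gcd(4, new_value).
This can be at most 4.
Since 4 > old gcd 1, the gcd CAN increase (e.g., set N[0] = 4).

Answer: yes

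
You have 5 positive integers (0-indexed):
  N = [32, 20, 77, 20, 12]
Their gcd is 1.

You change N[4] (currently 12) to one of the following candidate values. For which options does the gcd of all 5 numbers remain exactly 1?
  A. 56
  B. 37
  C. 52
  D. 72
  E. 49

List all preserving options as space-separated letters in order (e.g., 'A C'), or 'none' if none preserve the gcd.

Answer: A B C D E

Derivation:
Old gcd = 1; gcd of others (without N[4]) = 1
New gcd for candidate v: gcd(1, v). Preserves old gcd iff gcd(1, v) = 1.
  Option A: v=56, gcd(1,56)=1 -> preserves
  Option B: v=37, gcd(1,37)=1 -> preserves
  Option C: v=52, gcd(1,52)=1 -> preserves
  Option D: v=72, gcd(1,72)=1 -> preserves
  Option E: v=49, gcd(1,49)=1 -> preserves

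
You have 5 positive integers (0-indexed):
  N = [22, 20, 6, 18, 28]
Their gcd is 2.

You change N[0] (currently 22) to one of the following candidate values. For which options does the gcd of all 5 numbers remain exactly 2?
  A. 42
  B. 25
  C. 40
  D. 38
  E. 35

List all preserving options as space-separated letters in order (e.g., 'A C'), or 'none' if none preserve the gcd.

Old gcd = 2; gcd of others (without N[0]) = 2
New gcd for candidate v: gcd(2, v). Preserves old gcd iff gcd(2, v) = 2.
  Option A: v=42, gcd(2,42)=2 -> preserves
  Option B: v=25, gcd(2,25)=1 -> changes
  Option C: v=40, gcd(2,40)=2 -> preserves
  Option D: v=38, gcd(2,38)=2 -> preserves
  Option E: v=35, gcd(2,35)=1 -> changes

Answer: A C D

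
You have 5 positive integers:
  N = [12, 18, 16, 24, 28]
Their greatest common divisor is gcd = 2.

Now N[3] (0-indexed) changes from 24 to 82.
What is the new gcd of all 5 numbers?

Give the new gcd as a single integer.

Numbers: [12, 18, 16, 24, 28], gcd = 2
Change: index 3, 24 -> 82
gcd of the OTHER numbers (without index 3): gcd([12, 18, 16, 28]) = 2
New gcd = gcd(g_others, new_val) = gcd(2, 82) = 2

Answer: 2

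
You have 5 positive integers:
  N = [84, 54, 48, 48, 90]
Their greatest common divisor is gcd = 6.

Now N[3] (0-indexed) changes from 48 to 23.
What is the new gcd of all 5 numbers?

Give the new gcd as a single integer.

Answer: 1

Derivation:
Numbers: [84, 54, 48, 48, 90], gcd = 6
Change: index 3, 48 -> 23
gcd of the OTHER numbers (without index 3): gcd([84, 54, 48, 90]) = 6
New gcd = gcd(g_others, new_val) = gcd(6, 23) = 1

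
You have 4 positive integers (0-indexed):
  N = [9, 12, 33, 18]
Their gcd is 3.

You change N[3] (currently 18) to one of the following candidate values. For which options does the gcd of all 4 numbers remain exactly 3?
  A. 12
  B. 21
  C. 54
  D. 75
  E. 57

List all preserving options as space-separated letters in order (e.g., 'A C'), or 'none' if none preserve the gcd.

Old gcd = 3; gcd of others (without N[3]) = 3
New gcd for candidate v: gcd(3, v). Preserves old gcd iff gcd(3, v) = 3.
  Option A: v=12, gcd(3,12)=3 -> preserves
  Option B: v=21, gcd(3,21)=3 -> preserves
  Option C: v=54, gcd(3,54)=3 -> preserves
  Option D: v=75, gcd(3,75)=3 -> preserves
  Option E: v=57, gcd(3,57)=3 -> preserves

Answer: A B C D E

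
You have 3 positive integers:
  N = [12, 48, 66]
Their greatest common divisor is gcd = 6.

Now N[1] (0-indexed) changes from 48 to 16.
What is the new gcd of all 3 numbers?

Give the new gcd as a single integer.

Answer: 2

Derivation:
Numbers: [12, 48, 66], gcd = 6
Change: index 1, 48 -> 16
gcd of the OTHER numbers (without index 1): gcd([12, 66]) = 6
New gcd = gcd(g_others, new_val) = gcd(6, 16) = 2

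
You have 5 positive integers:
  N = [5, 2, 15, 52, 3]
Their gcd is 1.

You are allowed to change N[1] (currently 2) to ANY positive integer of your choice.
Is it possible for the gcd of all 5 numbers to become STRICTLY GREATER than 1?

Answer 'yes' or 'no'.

Answer: no

Derivation:
Current gcd = 1
gcd of all OTHER numbers (without N[1]=2): gcd([5, 15, 52, 3]) = 1
The new gcd after any change is gcd(1, new_value).
This can be at most 1.
Since 1 = old gcd 1, the gcd can only stay the same or decrease.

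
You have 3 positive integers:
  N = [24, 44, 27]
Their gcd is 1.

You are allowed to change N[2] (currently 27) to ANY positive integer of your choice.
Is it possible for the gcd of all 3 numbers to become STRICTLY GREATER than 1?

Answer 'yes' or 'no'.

Answer: yes

Derivation:
Current gcd = 1
gcd of all OTHER numbers (without N[2]=27): gcd([24, 44]) = 4
The new gcd after any change is gcd(4, new_value).
This can be at most 4.
Since 4 > old gcd 1, the gcd CAN increase (e.g., set N[2] = 4).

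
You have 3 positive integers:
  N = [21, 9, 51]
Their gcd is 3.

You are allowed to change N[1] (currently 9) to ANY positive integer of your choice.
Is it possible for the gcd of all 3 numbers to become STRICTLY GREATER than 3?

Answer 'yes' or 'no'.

Answer: no

Derivation:
Current gcd = 3
gcd of all OTHER numbers (without N[1]=9): gcd([21, 51]) = 3
The new gcd after any change is gcd(3, new_value).
This can be at most 3.
Since 3 = old gcd 3, the gcd can only stay the same or decrease.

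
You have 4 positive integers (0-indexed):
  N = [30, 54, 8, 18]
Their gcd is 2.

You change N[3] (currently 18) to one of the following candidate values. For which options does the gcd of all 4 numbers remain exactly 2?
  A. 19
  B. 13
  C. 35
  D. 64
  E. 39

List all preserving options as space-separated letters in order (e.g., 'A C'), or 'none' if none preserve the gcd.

Old gcd = 2; gcd of others (without N[3]) = 2
New gcd for candidate v: gcd(2, v). Preserves old gcd iff gcd(2, v) = 2.
  Option A: v=19, gcd(2,19)=1 -> changes
  Option B: v=13, gcd(2,13)=1 -> changes
  Option C: v=35, gcd(2,35)=1 -> changes
  Option D: v=64, gcd(2,64)=2 -> preserves
  Option E: v=39, gcd(2,39)=1 -> changes

Answer: D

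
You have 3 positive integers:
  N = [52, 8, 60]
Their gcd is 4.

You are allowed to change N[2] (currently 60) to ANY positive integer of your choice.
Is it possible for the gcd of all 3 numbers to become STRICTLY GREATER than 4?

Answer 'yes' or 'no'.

Answer: no

Derivation:
Current gcd = 4
gcd of all OTHER numbers (without N[2]=60): gcd([52, 8]) = 4
The new gcd after any change is gcd(4, new_value).
This can be at most 4.
Since 4 = old gcd 4, the gcd can only stay the same or decrease.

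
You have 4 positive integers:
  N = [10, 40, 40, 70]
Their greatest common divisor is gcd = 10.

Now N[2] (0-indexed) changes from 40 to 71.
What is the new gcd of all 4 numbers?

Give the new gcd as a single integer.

Numbers: [10, 40, 40, 70], gcd = 10
Change: index 2, 40 -> 71
gcd of the OTHER numbers (without index 2): gcd([10, 40, 70]) = 10
New gcd = gcd(g_others, new_val) = gcd(10, 71) = 1

Answer: 1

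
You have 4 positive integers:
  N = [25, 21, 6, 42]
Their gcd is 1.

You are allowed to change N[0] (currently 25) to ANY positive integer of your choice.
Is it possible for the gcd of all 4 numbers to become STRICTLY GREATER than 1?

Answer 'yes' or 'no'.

Current gcd = 1
gcd of all OTHER numbers (without N[0]=25): gcd([21, 6, 42]) = 3
The new gcd after any change is gcd(3, new_value).
This can be at most 3.
Since 3 > old gcd 1, the gcd CAN increase (e.g., set N[0] = 3).

Answer: yes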